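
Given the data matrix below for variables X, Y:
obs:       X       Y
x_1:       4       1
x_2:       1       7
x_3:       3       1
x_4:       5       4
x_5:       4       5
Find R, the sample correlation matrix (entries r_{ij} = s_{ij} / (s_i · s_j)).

Step 1 — column means:
  mean(X) = (4 + 1 + 3 + 5 + 4) / 5 = 17/5 = 3.4
  mean(Y) = (1 + 7 + 1 + 4 + 5) / 5 = 18/5 = 3.6

Step 2 — sample variances and covariances s[i,j] = (1/(n-1)) · Σ_k (x_{k,i} - mean_i) · (x_{k,j} - mean_j), with n-1 = 4:
  s[X,X] = ((0.6)·(0.6) + (-2.4)·(-2.4) + (-0.4)·(-0.4) + (1.6)·(1.6) + (0.6)·(0.6)) / 4 = 9.2/4 = 2.3
  s[X,Y] = ((0.6)·(-2.6) + (-2.4)·(3.4) + (-0.4)·(-2.6) + (1.6)·(0.4) + (0.6)·(1.4)) / 4 = -7.2/4 = -1.8
  s[Y,Y] = ((-2.6)·(-2.6) + (3.4)·(3.4) + (-2.6)·(-2.6) + (0.4)·(0.4) + (1.4)·(1.4)) / 4 = 27.2/4 = 6.8
  Sample standard deviations s_i = √(s[i,i]):
  s(X) = √(2.3) = 1.5166
  s(Y) = √(6.8) = 2.6077

Step 3 — r_{ij} = s_{ij} / (s_i · s_j):
  r[X,X] = 1 (diagonal).
  r[X,Y] = -1.8 / (1.5166 · 2.6077) = -1.8 / 3.9547 = -0.4551
  r[Y,Y] = 1 (diagonal).

R is symmetric with unit diagonal. Assembling:

R = [[1, -0.4551],
 [-0.4551, 1]]


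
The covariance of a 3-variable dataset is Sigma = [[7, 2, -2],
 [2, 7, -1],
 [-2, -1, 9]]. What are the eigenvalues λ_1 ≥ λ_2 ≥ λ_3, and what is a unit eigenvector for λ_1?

Step 1 — characteristic polynomial p(λ) = det(λI - Sigma) = λ³ - tr·λ² + c_1·λ - det, where tr = trace, c_1 = sum of the principal 2×2 minors, det = det(Sigma):
  tr = 7 + 7 + 9 = 23,
  c_1 = (7·7 - (2)²) + (7·9 - (-2)²) + (7·9 - (-1)²) = 45 + 59 + 62 = 166,
  det = 7·(7·9 - (-1)²) - (2)·((2)·9 - (-1)·(-2)) + (-2)·((2)·(-1) - 7·(-2)) = 7·(62) - (2)·(16) + (-2)·(12) = 378.
  So p(λ) = λ³ - 23λ² + 166λ - 378.
Step 2 — look for an integer root (rational root theorem: any rational root is an integer divisor of 378). Testing λ = 7:
  p(7) = 343 - 1127 + 1162 - 378 = 0  ✓
  Dividing out (λ - 7): p(λ) = (λ - 7)(λ² - 16λ + 54).
Step 3 — remaining eigenvalues from the quadratic λ² - 16λ + 54 = 0:
  Δ = 16² - 4·54 = 256 - 216 = 40,  λ = (16 ± √40)/2 = (16 ± 6.3246)/2 ≈ 11.1623 or 4.8377.
  Sorted: λ_1 = 11.1623,  λ_2 = 7,  λ_3 = 4.8377  (check: sum = 23 = tr ✓).

Step 4 — unit eigenvector for λ_1 ≈ 11.1623: v spans the null space of (Sigma - λ_1 I), whose rows are
  r_1 = (-4.1623, 2, -2),  r_2 = (2, -4.1623, -1),  r_3 = (-2, -1, -2.1623).
  v is orthogonal to every row, so take v ∝ r_1 × r_2 = ((2)·(-1) - (-2)·(-4.1623), (-2)·(2) - (-4.1623)·(-1), (-4.1623)·(-4.1623) - (2)·(2)) ≈ (-10.3246, -8.1623, 13.3246).
  Rescale (multiply by -1 so the first nonzero entry is positive): u = (10.3246, 8.1623, -13.3246).
  ||u|| = √((10.3246)² + (8.1623)² + (-13.3246)²) = √(350.763) ≈ 18.7287,  v_1 = u/||u|| ≈ (0.5513, 0.4358, -0.7115) (||v_1|| = 1).

λ_1 = 11.1623,  λ_2 = 7,  λ_3 = 4.8377;  v_1 ≈ (0.5513, 0.4358, -0.7115)


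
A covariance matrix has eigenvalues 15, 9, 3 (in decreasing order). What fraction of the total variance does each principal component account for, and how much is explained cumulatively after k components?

Step 1 — total variance = trace(Sigma) = Σ λ_i = 15 + 9 + 3 = 27.

Step 2 — fraction explained by component i = λ_i / Σ λ:
  PC1: 15/27 = 0.5556
  PC2: 9/27 = 0.3333
  PC3: 3/27 = 0.1111

Step 3 — cumulative fraction after k components = (λ_1 + ... + λ_k) / Σ λ:
  k = 1: 15/27 = 0.5556
  k = 2: (15 + 9)/27 = 24/27 = 0.8889
  k = 3: (15 + 9 + 3)/27 = 27/27 = 1

Summary (fraction, with percent):

explained: PC1 0.5556 (55.56%), PC2 0.3333 (33.33%), PC3 0.1111 (11.11%);  cumulative: 0.5556, 0.8889, 1


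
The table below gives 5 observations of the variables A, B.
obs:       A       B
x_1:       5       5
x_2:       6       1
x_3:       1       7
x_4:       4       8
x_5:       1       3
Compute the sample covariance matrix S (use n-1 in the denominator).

Step 1 — column means:
  mean(A) = (5 + 6 + 1 + 4 + 1) / 5 = 17/5 = 3.4
  mean(B) = (5 + 1 + 7 + 8 + 3) / 5 = 24/5 = 4.8

Step 2 — sample covariance S[i,j] = (1/(n-1)) · Σ_k (x_{k,i} - mean_i) · (x_{k,j} - mean_j), with n-1 = 4.
  S[A,A] = ((1.6)·(1.6) + (2.6)·(2.6) + (-2.4)·(-2.4) + (0.6)·(0.6) + (-2.4)·(-2.4)) / 4 = 21.2/4 = 5.3
  S[A,B] = ((1.6)·(0.2) + (2.6)·(-3.8) + (-2.4)·(2.2) + (0.6)·(3.2) + (-2.4)·(-1.8)) / 4 = -8.6/4 = -2.15
  S[B,B] = ((0.2)·(0.2) + (-3.8)·(-3.8) + (2.2)·(2.2) + (3.2)·(3.2) + (-1.8)·(-1.8)) / 4 = 32.8/4 = 8.2

S is symmetric (S[j,i] = S[i,j]). Assembling:

S = [[5.3, -2.15],
 [-2.15, 8.2]]


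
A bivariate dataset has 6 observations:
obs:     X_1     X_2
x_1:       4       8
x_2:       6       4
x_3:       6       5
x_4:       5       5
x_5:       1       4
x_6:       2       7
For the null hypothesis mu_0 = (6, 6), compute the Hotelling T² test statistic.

Step 1 — sample mean vector:
  mean(X_1) = (4 + 6 + 6 + 5 + 1 + 2) / 6 = 24/6 = 4
  mean(X_2) = (8 + 4 + 5 + 5 + 4 + 7) / 6 = 33/6 = 5.5
  x̄ = (4, 5.5),  deviation x̄ - mu_0 = (4, 5.5) - (6, 6) = (-2, -0.5).

Step 2 — sample covariance matrix, S[i,j] = (1/(n-1)) · Σ_k (x_{k,i} - mean_i) · (x_{k,j} - mean_j), divisor n-1 = 5:
  S[X_1,X_1] = ((0)·(0) + (2)·(2) + (2)·(2) + (1)·(1) + (-3)·(-3) + (-2)·(-2)) / 5 = 22/5 = 4.4
  S[X_1,X_2] = ((0)·(2.5) + (2)·(-1.5) + (2)·(-0.5) + (1)·(-0.5) + (-3)·(-1.5) + (-2)·(1.5)) / 5 = -3/5 = -0.6
  S[X_2,X_2] = ((2.5)·(2.5) + (-1.5)·(-1.5) + (-0.5)·(-0.5) + (-0.5)·(-0.5) + (-1.5)·(-1.5) + (1.5)·(1.5)) / 5 = 13.5/5 = 2.7
  S = [[4.4, -0.6],
 [-0.6, 2.7]].

Step 3 — invert S. det(S) = 4.4·2.7 - (-0.6)² = 11.52.
  S^{-1} = (1/det) · [[d, -b], [-b, a]] = [[0.2344, 0.0521],
 [0.0521, 0.3819]].

Step 4 — quadratic form (x̄ - mu_0)^T · S^{-1} · (x̄ - mu_0):
  S^{-1} · (x̄ - mu_0) = (-0.4948, -0.2951),
  (x̄ - mu_0)^T · [...] = (-2)·(-0.4948) + (-0.5)·(-0.2951) = 1.1372.

Step 5 — scale by n: T² = 6 · 1.1372 = 6.8229.

T² ≈ 6.8229


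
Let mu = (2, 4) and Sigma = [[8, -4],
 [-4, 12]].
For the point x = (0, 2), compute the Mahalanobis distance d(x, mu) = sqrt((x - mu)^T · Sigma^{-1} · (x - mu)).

Step 1 — centre the observation: (x - mu) = (-2, -2).

Step 2 — invert Sigma. det(Sigma) = 8·12 - (-4)² = 80.
  Sigma^{-1} = (1/det) · [[d, -b], [-b, a]] = [[0.15, 0.05],
 [0.05, 0.1]].

Step 3 — form the quadratic (x - mu)^T · Sigma^{-1} · (x - mu):
  Sigma^{-1} · (x - mu) = (-0.4, -0.3).
  (x - mu)^T · [Sigma^{-1} · (x - mu)] = (-2)·(-0.4) + (-2)·(-0.3) = 1.4.

Step 4 — take square root: d = √(1.4) ≈ 1.1832.

d(x, mu) = √(1.4) ≈ 1.1832


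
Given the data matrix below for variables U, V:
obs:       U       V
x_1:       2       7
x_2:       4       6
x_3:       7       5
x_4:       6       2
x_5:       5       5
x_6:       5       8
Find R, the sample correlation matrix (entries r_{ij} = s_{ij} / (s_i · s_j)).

Step 1 — column means:
  mean(U) = (2 + 4 + 7 + 6 + 5 + 5) / 6 = 29/6 = 4.8333
  mean(V) = (7 + 6 + 5 + 2 + 5 + 8) / 6 = 33/6 = 5.5

Step 2 — sample variances and covariances s[i,j] = (1/(n-1)) · Σ_k (x_{k,i} - mean_i) · (x_{k,j} - mean_j), with n-1 = 5:
  s[U,U] = ((-2.8333)·(-2.8333) + (-0.8333)·(-0.8333) + (2.1667)·(2.1667) + (1.1667)·(1.1667) + (0.1667)·(0.1667) + (0.1667)·(0.1667)) / 5 = 14.8333/5 = 2.9667
  s[U,V] = ((-2.8333)·(1.5) + (-0.8333)·(0.5) + (2.1667)·(-0.5) + (1.1667)·(-3.5) + (0.1667)·(-0.5) + (0.1667)·(2.5)) / 5 = -9.5/5 = -1.9
  s[V,V] = ((1.5)·(1.5) + (0.5)·(0.5) + (-0.5)·(-0.5) + (-3.5)·(-3.5) + (-0.5)·(-0.5) + (2.5)·(2.5)) / 5 = 21.5/5 = 4.3
  Sample standard deviations s_i = √(s[i,i]):
  s(U) = √(2.9667) = 1.7224
  s(V) = √(4.3) = 2.0736

Step 3 — r_{ij} = s_{ij} / (s_i · s_j):
  r[U,U] = 1 (diagonal).
  r[U,V] = -1.9 / (1.7224 · 2.0736) = -1.9 / 3.5716 = -0.532
  r[V,V] = 1 (diagonal).

R is symmetric with unit diagonal. Assembling:

R = [[1, -0.532],
 [-0.532, 1]]


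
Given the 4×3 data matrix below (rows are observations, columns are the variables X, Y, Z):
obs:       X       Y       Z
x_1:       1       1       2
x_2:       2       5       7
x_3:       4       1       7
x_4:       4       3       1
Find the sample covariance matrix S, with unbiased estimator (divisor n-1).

Step 1 — column means:
  mean(X) = (1 + 2 + 4 + 4) / 4 = 11/4 = 2.75
  mean(Y) = (1 + 5 + 1 + 3) / 4 = 10/4 = 2.5
  mean(Z) = (2 + 7 + 7 + 1) / 4 = 17/4 = 4.25

Step 2 — sample covariance S[i,j] = (1/(n-1)) · Σ_k (x_{k,i} - mean_i) · (x_{k,j} - mean_j), with n-1 = 3.
  S[X,X] = ((-1.75)·(-1.75) + (-0.75)·(-0.75) + (1.25)·(1.25) + (1.25)·(1.25)) / 3 = 6.75/3 = 2.25
  S[X,Y] = ((-1.75)·(-1.5) + (-0.75)·(2.5) + (1.25)·(-1.5) + (1.25)·(0.5)) / 3 = -0.5/3 = -0.1667
  S[X,Z] = ((-1.75)·(-2.25) + (-0.75)·(2.75) + (1.25)·(2.75) + (1.25)·(-3.25)) / 3 = 1.25/3 = 0.4167
  S[Y,Y] = ((-1.5)·(-1.5) + (2.5)·(2.5) + (-1.5)·(-1.5) + (0.5)·(0.5)) / 3 = 11/3 = 3.6667
  S[Y,Z] = ((-1.5)·(-2.25) + (2.5)·(2.75) + (-1.5)·(2.75) + (0.5)·(-3.25)) / 3 = 4.5/3 = 1.5
  S[Z,Z] = ((-2.25)·(-2.25) + (2.75)·(2.75) + (2.75)·(2.75) + (-3.25)·(-3.25)) / 3 = 30.75/3 = 10.25

S is symmetric (S[j,i] = S[i,j]). Assembling:

S = [[2.25, -0.1667, 0.4167],
 [-0.1667, 3.6667, 1.5],
 [0.4167, 1.5, 10.25]]


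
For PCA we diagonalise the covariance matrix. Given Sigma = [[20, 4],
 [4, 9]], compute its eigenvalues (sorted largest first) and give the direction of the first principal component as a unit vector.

Step 1 — characteristic polynomial of 2×2 Sigma:
  det(Sigma - λI) = λ² - trace · λ + det = 0.
  trace = 20 + 9 = 29, det = 20·9 - (4)² = 164.
Step 2 — discriminant:
  Δ = trace² - 4·det = 841 - 656 = 185.
Step 3 — eigenvalues:
  λ = (trace ± √Δ)/2 = (29 ± 13.6015)/2,
  λ_1 = 21.3007,  λ_2 = 7.6993.

Step 4 — unit eigenvector for λ_1: solve (Sigma - λ_1 I)v = 0. First row:
  (20 - 21.3007)·v_x + (4)·v_y = 0, i.e. (-1.3007)·v_x + (4)·v_y = 0,
  so v ∝ (b, λ_1 - a) = (4, 1.3007) = u.
  ||u|| = √((4)² + (1.3007)²) = √(17.6919) ≈ 4.2062,
  v_1 = u/||u|| ≈ (0.951, 0.3092) (||v_1|| = 1).

λ_1 = 21.3007,  λ_2 = 7.6993;  v_1 ≈ (0.951, 0.3092)


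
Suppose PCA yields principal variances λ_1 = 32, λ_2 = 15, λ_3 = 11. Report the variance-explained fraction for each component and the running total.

Step 1 — total variance = trace(Sigma) = Σ λ_i = 32 + 15 + 11 = 58.

Step 2 — fraction explained by component i = λ_i / Σ λ:
  PC1: 32/58 = 0.5517
  PC2: 15/58 = 0.2586
  PC3: 11/58 = 0.1897

Step 3 — cumulative fraction after k components = (λ_1 + ... + λ_k) / Σ λ:
  k = 1: 32/58 = 0.5517
  k = 2: (32 + 15)/58 = 47/58 = 0.8103
  k = 3: (32 + 15 + 11)/58 = 58/58 = 1

Summary (fraction, with percent):

explained: PC1 0.5517 (55.17%), PC2 0.2586 (25.86%), PC3 0.1897 (18.97%);  cumulative: 0.5517, 0.8103, 1


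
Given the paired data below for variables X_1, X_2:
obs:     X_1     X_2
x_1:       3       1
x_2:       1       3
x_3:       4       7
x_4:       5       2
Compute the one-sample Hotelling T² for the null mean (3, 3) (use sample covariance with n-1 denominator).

Step 1 — sample mean vector:
  mean(X_1) = (3 + 1 + 4 + 5) / 4 = 13/4 = 3.25
  mean(X_2) = (1 + 3 + 7 + 2) / 4 = 13/4 = 3.25
  x̄ = (3.25, 3.25),  deviation x̄ - mu_0 = (3.25, 3.25) - (3, 3) = (0.25, 0.25).

Step 2 — sample covariance matrix, S[i,j] = (1/(n-1)) · Σ_k (x_{k,i} - mean_i) · (x_{k,j} - mean_j), divisor n-1 = 3:
  S[X_1,X_1] = ((-0.25)·(-0.25) + (-2.25)·(-2.25) + (0.75)·(0.75) + (1.75)·(1.75)) / 3 = 8.75/3 = 2.9167
  S[X_1,X_2] = ((-0.25)·(-2.25) + (-2.25)·(-0.25) + (0.75)·(3.75) + (1.75)·(-1.25)) / 3 = 1.75/3 = 0.5833
  S[X_2,X_2] = ((-2.25)·(-2.25) + (-0.25)·(-0.25) + (3.75)·(3.75) + (-1.25)·(-1.25)) / 3 = 20.75/3 = 6.9167
  S = [[2.9167, 0.5833],
 [0.5833, 6.9167]].

Step 3 — invert S. det(S) = 2.9167·6.9167 - (0.5833)² = 19.8333.
  S^{-1} = (1/det) · [[d, -b], [-b, a]] = [[0.3487, -0.0294],
 [-0.0294, 0.1471]].

Step 4 — quadratic form (x̄ - mu_0)^T · S^{-1} · (x̄ - mu_0):
  S^{-1} · (x̄ - mu_0) = (0.0798, 0.0294),
  (x̄ - mu_0)^T · [...] = (0.25)·(0.0798) + (0.25)·(0.0294) = 0.0273.

Step 5 — scale by n: T² = 4 · 0.0273 = 0.1092.

T² ≈ 0.1092


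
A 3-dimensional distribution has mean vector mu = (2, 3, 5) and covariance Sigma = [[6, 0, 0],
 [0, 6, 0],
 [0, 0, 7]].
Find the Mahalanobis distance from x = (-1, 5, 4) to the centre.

Step 1 — centre the observation: (x - mu) = (-3, 2, -1).

Step 2 — invert Sigma (cofactor / det for 3×3, or solve directly):
  Sigma^{-1} = [[0.1667, 0, 0],
 [0, 0.1667, 0],
 [0, 0, 0.1429]].

Step 3 — form the quadratic (x - mu)^T · Sigma^{-1} · (x - mu):
  Sigma^{-1} · (x - mu) = (-0.5, 0.3333, -0.1429).
  (x - mu)^T · [Sigma^{-1} · (x - mu)] = (-3)·(-0.5) + (2)·(0.3333) + (-1)·(-0.1429) = 2.3095.

Step 4 — take square root: d = √(2.3095) ≈ 1.5197.

d(x, mu) = √(2.3095) ≈ 1.5197


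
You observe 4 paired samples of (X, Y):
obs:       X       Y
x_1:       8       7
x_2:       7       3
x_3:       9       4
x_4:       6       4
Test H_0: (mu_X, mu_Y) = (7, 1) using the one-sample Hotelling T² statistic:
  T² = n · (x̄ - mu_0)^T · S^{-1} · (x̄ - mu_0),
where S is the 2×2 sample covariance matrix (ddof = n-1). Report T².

Step 1 — sample mean vector:
  mean(X) = (8 + 7 + 9 + 6) / 4 = 30/4 = 7.5
  mean(Y) = (7 + 3 + 4 + 4) / 4 = 18/4 = 4.5
  x̄ = (7.5, 4.5),  deviation x̄ - mu_0 = (7.5, 4.5) - (7, 1) = (0.5, 3.5).

Step 2 — sample covariance matrix, S[i,j] = (1/(n-1)) · Σ_k (x_{k,i} - mean_i) · (x_{k,j} - mean_j), divisor n-1 = 3:
  S[X,X] = ((0.5)·(0.5) + (-0.5)·(-0.5) + (1.5)·(1.5) + (-1.5)·(-1.5)) / 3 = 5/3 = 1.6667
  S[X,Y] = ((0.5)·(2.5) + (-0.5)·(-1.5) + (1.5)·(-0.5) + (-1.5)·(-0.5)) / 3 = 2/3 = 0.6667
  S[Y,Y] = ((2.5)·(2.5) + (-1.5)·(-1.5) + (-0.5)·(-0.5) + (-0.5)·(-0.5)) / 3 = 9/3 = 3
  S = [[1.6667, 0.6667],
 [0.6667, 3]].

Step 3 — invert S. det(S) = 1.6667·3 - (0.6667)² = 4.5556.
  S^{-1} = (1/det) · [[d, -b], [-b, a]] = [[0.6585, -0.1463],
 [-0.1463, 0.3659]].

Step 4 — quadratic form (x̄ - mu_0)^T · S^{-1} · (x̄ - mu_0):
  S^{-1} · (x̄ - mu_0) = (-0.1829, 1.2073),
  (x̄ - mu_0)^T · [...] = (0.5)·(-0.1829) + (3.5)·(1.2073) = 4.1341.

Step 5 — scale by n: T² = 4 · 4.1341 = 16.5366.

T² ≈ 16.5366


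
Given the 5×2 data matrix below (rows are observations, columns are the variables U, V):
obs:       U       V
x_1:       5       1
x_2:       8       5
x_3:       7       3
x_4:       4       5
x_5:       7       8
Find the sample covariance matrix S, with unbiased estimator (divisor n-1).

Step 1 — column means:
  mean(U) = (5 + 8 + 7 + 4 + 7) / 5 = 31/5 = 6.2
  mean(V) = (1 + 5 + 3 + 5 + 8) / 5 = 22/5 = 4.4

Step 2 — sample covariance S[i,j] = (1/(n-1)) · Σ_k (x_{k,i} - mean_i) · (x_{k,j} - mean_j), with n-1 = 4.
  S[U,U] = ((-1.2)·(-1.2) + (1.8)·(1.8) + (0.8)·(0.8) + (-2.2)·(-2.2) + (0.8)·(0.8)) / 4 = 10.8/4 = 2.7
  S[U,V] = ((-1.2)·(-3.4) + (1.8)·(0.6) + (0.8)·(-1.4) + (-2.2)·(0.6) + (0.8)·(3.6)) / 4 = 5.6/4 = 1.4
  S[V,V] = ((-3.4)·(-3.4) + (0.6)·(0.6) + (-1.4)·(-1.4) + (0.6)·(0.6) + (3.6)·(3.6)) / 4 = 27.2/4 = 6.8

S is symmetric (S[j,i] = S[i,j]). Assembling:

S = [[2.7, 1.4],
 [1.4, 6.8]]


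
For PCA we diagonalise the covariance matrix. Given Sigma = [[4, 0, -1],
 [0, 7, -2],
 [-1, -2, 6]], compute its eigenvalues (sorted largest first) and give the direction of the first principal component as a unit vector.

Step 1 — characteristic polynomial p(λ) = det(λI - Sigma) = λ³ - tr·λ² + c_1·λ - det, where tr = trace, c_1 = sum of the principal 2×2 minors, det = det(Sigma):
  tr = 4 + 7 + 6 = 17,
  c_1 = (4·7 - (0)²) + (4·6 - (-1)²) + (7·6 - (-2)²) = 28 + 23 + 38 = 89,
  det = 4·(7·6 - (-2)²) - (0)·((0)·6 - (-2)·(-1)) + (-1)·((0)·(-2) - 7·(-1)) = 4·(38) - (0)·(-2) + (-1)·(7) = 145.
  So p(λ) = λ³ - 17λ² + 89λ - 145.
Step 2 — look for an integer root (rational root theorem: any rational root is an integer divisor of 145). Testing λ = 5:
  p(5) = 125 - 425 + 445 - 145 = 0  ✓
  Dividing out (λ - 5): p(λ) = (λ - 5)(λ² - 12λ + 29).
Step 3 — remaining eigenvalues from the quadratic λ² - 12λ + 29 = 0:
  Δ = 12² - 4·29 = 144 - 116 = 28,  λ = (12 ± √28)/2 = (12 ± 5.2915)/2 ≈ 8.6458 or 3.3542.
  Sorted: λ_1 = 8.6458,  λ_2 = 5,  λ_3 = 3.3542  (check: sum = 17 = tr ✓).

Step 4 — unit eigenvector for λ_1 ≈ 8.6458: v spans the null space of (Sigma - λ_1 I), whose rows are
  r_1 = (-4.6458, 0, -1),  r_2 = (0, -1.6458, -2),  r_3 = (-1, -2, -2.6458).
  v is orthogonal to every row, so take v ∝ r_1 × r_2 = ((0)·(-2) - (-1)·(-1.6458), (-1)·(0) - (-4.6458)·(-2), (-4.6458)·(-1.6458) - (0)·(0)) ≈ (-1.6458, -9.2915, 7.6458).
  Rescale (multiply by -1 so the first nonzero entry is positive): u = (1.6458, 9.2915, -7.6458).
  ||u|| = √((1.6458)² + (9.2915)² + (-7.6458)²) = √(147.498) ≈ 12.1449,  v_1 = u/||u|| ≈ (0.1355, 0.7651, -0.6295) (||v_1|| = 1).

λ_1 = 8.6458,  λ_2 = 5,  λ_3 = 3.3542;  v_1 ≈ (0.1355, 0.7651, -0.6295)


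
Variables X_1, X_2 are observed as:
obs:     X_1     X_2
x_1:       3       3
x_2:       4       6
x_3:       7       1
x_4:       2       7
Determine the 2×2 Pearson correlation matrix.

Step 1 — column means:
  mean(X_1) = (3 + 4 + 7 + 2) / 4 = 16/4 = 4
  mean(X_2) = (3 + 6 + 1 + 7) / 4 = 17/4 = 4.25

Step 2 — sample variances and covariances s[i,j] = (1/(n-1)) · Σ_k (x_{k,i} - mean_i) · (x_{k,j} - mean_j), with n-1 = 3:
  s[X_1,X_1] = ((-1)·(-1) + (0)·(0) + (3)·(3) + (-2)·(-2)) / 3 = 14/3 = 4.6667
  s[X_1,X_2] = ((-1)·(-1.25) + (0)·(1.75) + (3)·(-3.25) + (-2)·(2.75)) / 3 = -14/3 = -4.6667
  s[X_2,X_2] = ((-1.25)·(-1.25) + (1.75)·(1.75) + (-3.25)·(-3.25) + (2.75)·(2.75)) / 3 = 22.75/3 = 7.5833
  Sample standard deviations s_i = √(s[i,i]):
  s(X_1) = √(4.6667) = 2.1602
  s(X_2) = √(7.5833) = 2.7538

Step 3 — r_{ij} = s_{ij} / (s_i · s_j):
  r[X_1,X_1] = 1 (diagonal).
  r[X_1,X_2] = -4.6667 / (2.1602 · 2.7538) = -4.6667 / 5.9489 = -0.7845
  r[X_2,X_2] = 1 (diagonal).

R is symmetric with unit diagonal. Assembling:

R = [[1, -0.7845],
 [-0.7845, 1]]


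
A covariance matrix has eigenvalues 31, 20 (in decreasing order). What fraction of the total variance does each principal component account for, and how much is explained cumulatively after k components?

Step 1 — total variance = trace(Sigma) = Σ λ_i = 31 + 20 = 51.

Step 2 — fraction explained by component i = λ_i / Σ λ:
  PC1: 31/51 = 0.6078
  PC2: 20/51 = 0.3922

Step 3 — cumulative fraction after k components = (λ_1 + ... + λ_k) / Σ λ:
  k = 1: 31/51 = 0.6078
  k = 2: (31 + 20)/51 = 51/51 = 1

Summary (fraction, with percent):

explained: PC1 0.6078 (60.78%), PC2 0.3922 (39.22%);  cumulative: 0.6078, 1


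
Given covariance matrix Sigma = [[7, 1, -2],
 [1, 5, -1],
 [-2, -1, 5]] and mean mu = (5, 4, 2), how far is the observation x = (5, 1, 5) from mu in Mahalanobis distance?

Step 1 — centre the observation: (x - mu) = (0, -3, 3).

Step 2 — invert Sigma (cofactor / det for 3×3, or solve directly):
  Sigma^{-1} = [[0.1633, -0.0204, 0.0612],
 [-0.0204, 0.2109, 0.034],
 [0.0612, 0.034, 0.2313]].

Step 3 — form the quadratic (x - mu)^T · Sigma^{-1} · (x - mu):
  Sigma^{-1} · (x - mu) = (0.2449, -0.5306, 0.5918).
  (x - mu)^T · [Sigma^{-1} · (x - mu)] = (0)·(0.2449) + (-3)·(-0.5306) + (3)·(0.5918) = 3.3673.

Step 4 — take square root: d = √(3.3673) ≈ 1.835.

d(x, mu) = √(3.3673) ≈ 1.835


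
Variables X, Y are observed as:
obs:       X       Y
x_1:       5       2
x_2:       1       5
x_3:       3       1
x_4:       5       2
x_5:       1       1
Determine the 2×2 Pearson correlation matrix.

Step 1 — column means:
  mean(X) = (5 + 1 + 3 + 5 + 1) / 5 = 15/5 = 3
  mean(Y) = (2 + 5 + 1 + 2 + 1) / 5 = 11/5 = 2.2

Step 2 — sample variances and covariances s[i,j] = (1/(n-1)) · Σ_k (x_{k,i} - mean_i) · (x_{k,j} - mean_j), with n-1 = 4:
  s[X,X] = ((2)·(2) + (-2)·(-2) + (0)·(0) + (2)·(2) + (-2)·(-2)) / 4 = 16/4 = 4
  s[X,Y] = ((2)·(-0.2) + (-2)·(2.8) + (0)·(-1.2) + (2)·(-0.2) + (-2)·(-1.2)) / 4 = -4/4 = -1
  s[Y,Y] = ((-0.2)·(-0.2) + (2.8)·(2.8) + (-1.2)·(-1.2) + (-0.2)·(-0.2) + (-1.2)·(-1.2)) / 4 = 10.8/4 = 2.7
  Sample standard deviations s_i = √(s[i,i]):
  s(X) = √(4) = 2
  s(Y) = √(2.7) = 1.6432

Step 3 — r_{ij} = s_{ij} / (s_i · s_j):
  r[X,X] = 1 (diagonal).
  r[X,Y] = -1 / (2 · 1.6432) = -1 / 3.2863 = -0.3043
  r[Y,Y] = 1 (diagonal).

R is symmetric with unit diagonal. Assembling:

R = [[1, -0.3043],
 [-0.3043, 1]]


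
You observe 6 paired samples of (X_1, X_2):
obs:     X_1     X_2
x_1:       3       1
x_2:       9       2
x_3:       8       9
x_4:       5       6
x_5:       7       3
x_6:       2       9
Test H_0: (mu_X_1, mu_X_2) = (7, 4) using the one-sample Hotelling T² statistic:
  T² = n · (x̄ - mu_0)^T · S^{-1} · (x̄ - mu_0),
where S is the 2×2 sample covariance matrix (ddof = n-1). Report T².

Step 1 — sample mean vector:
  mean(X_1) = (3 + 9 + 8 + 5 + 7 + 2) / 6 = 34/6 = 5.6667
  mean(X_2) = (1 + 2 + 9 + 6 + 3 + 9) / 6 = 30/6 = 5
  x̄ = (5.6667, 5),  deviation x̄ - mu_0 = (5.6667, 5) - (7, 4) = (-1.3333, 1).

Step 2 — sample covariance matrix, S[i,j] = (1/(n-1)) · Σ_k (x_{k,i} - mean_i) · (x_{k,j} - mean_j), divisor n-1 = 5:
  S[X_1,X_1] = ((-2.6667)·(-2.6667) + (3.3333)·(3.3333) + (2.3333)·(2.3333) + (-0.6667)·(-0.6667) + (1.3333)·(1.3333) + (-3.6667)·(-3.6667)) / 5 = 39.3333/5 = 7.8667
  S[X_1,X_2] = ((-2.6667)·(-4) + (3.3333)·(-3) + (2.3333)·(4) + (-0.6667)·(1) + (1.3333)·(-2) + (-3.6667)·(4)) / 5 = -8/5 = -1.6
  S[X_2,X_2] = ((-4)·(-4) + (-3)·(-3) + (4)·(4) + (1)·(1) + (-2)·(-2) + (4)·(4)) / 5 = 62/5 = 12.4
  S = [[7.8667, -1.6],
 [-1.6, 12.4]].

Step 3 — invert S. det(S) = 7.8667·12.4 - (-1.6)² = 94.9867.
  S^{-1} = (1/det) · [[d, -b], [-b, a]] = [[0.1305, 0.0168],
 [0.0168, 0.0828]].

Step 4 — quadratic form (x̄ - mu_0)^T · S^{-1} · (x̄ - mu_0):
  S^{-1} · (x̄ - mu_0) = (-0.1572, 0.0604),
  (x̄ - mu_0)^T · [...] = (-1.3333)·(-0.1572) + (1)·(0.0604) = 0.27.

Step 5 — scale by n: T² = 6 · 0.27 = 1.6199.

T² ≈ 1.6199


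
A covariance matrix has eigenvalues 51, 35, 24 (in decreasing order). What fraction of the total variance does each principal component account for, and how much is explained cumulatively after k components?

Step 1 — total variance = trace(Sigma) = Σ λ_i = 51 + 35 + 24 = 110.

Step 2 — fraction explained by component i = λ_i / Σ λ:
  PC1: 51/110 = 0.4636
  PC2: 35/110 = 0.3182
  PC3: 24/110 = 0.2182

Step 3 — cumulative fraction after k components = (λ_1 + ... + λ_k) / Σ λ:
  k = 1: 51/110 = 0.4636
  k = 2: (51 + 35)/110 = 86/110 = 0.7818
  k = 3: (51 + 35 + 24)/110 = 110/110 = 1

Summary (fraction, with percent):

explained: PC1 0.4636 (46.36%), PC2 0.3182 (31.82%), PC3 0.2182 (21.82%);  cumulative: 0.4636, 0.7818, 1


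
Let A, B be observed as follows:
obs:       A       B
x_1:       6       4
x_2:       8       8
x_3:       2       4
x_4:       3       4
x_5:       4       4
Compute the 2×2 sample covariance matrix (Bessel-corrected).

Step 1 — column means:
  mean(A) = (6 + 8 + 2 + 3 + 4) / 5 = 23/5 = 4.6
  mean(B) = (4 + 8 + 4 + 4 + 4) / 5 = 24/5 = 4.8

Step 2 — sample covariance S[i,j] = (1/(n-1)) · Σ_k (x_{k,i} - mean_i) · (x_{k,j} - mean_j), with n-1 = 4.
  S[A,A] = ((1.4)·(1.4) + (3.4)·(3.4) + (-2.6)·(-2.6) + (-1.6)·(-1.6) + (-0.6)·(-0.6)) / 4 = 23.2/4 = 5.8
  S[A,B] = ((1.4)·(-0.8) + (3.4)·(3.2) + (-2.6)·(-0.8) + (-1.6)·(-0.8) + (-0.6)·(-0.8)) / 4 = 13.6/4 = 3.4
  S[B,B] = ((-0.8)·(-0.8) + (3.2)·(3.2) + (-0.8)·(-0.8) + (-0.8)·(-0.8) + (-0.8)·(-0.8)) / 4 = 12.8/4 = 3.2

S is symmetric (S[j,i] = S[i,j]). Assembling:

S = [[5.8, 3.4],
 [3.4, 3.2]]


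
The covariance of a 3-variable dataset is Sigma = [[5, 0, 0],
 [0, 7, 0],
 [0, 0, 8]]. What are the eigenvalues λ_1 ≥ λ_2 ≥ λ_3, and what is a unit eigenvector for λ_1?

Step 1 — characteristic polynomial p(λ) = det(λI - Sigma) = λ³ - tr·λ² + c_1·λ - det, where tr = trace, c_1 = sum of the principal 2×2 minors, det = det(Sigma):
  tr = 5 + 7 + 8 = 20,
  c_1 = (5·7 - (0)²) + (5·8 - (0)²) + (7·8 - (0)²) = 35 + 40 + 56 = 131,
  det = 5·(7·8 - (0)²) - (0)·((0)·8 - (0)·(0)) + (0)·((0)·(0) - 7·(0)) = 5·(56) - (0)·(0) + (0)·(0) = 280.
  So p(λ) = λ³ - 20λ² + 131λ - 280.
Step 2 — look for an integer root (rational root theorem: any rational root is an integer divisor of 280). Testing λ = 5:
  p(5) = 125 - 500 + 655 - 280 = 0  ✓
  Dividing out (λ - 5): p(λ) = (λ - 5)(λ² - 15λ + 56).
Step 3 — remaining eigenvalues from the quadratic λ² - 15λ + 56 = 0:
  Δ = 15² - 4·56 = 225 - 224 = 1,  λ = (15 ± √1)/2 = (15 ± 1)/2 = 8 or 7.
  Sorted: λ_1 = 8,  λ_2 = 7,  λ_3 = 5  (check: sum = 20 = tr ✓).

Step 4 — unit eigenvector for λ_1 = 8: v spans the null space of (Sigma - λ_1 I), whose rows are
  r_1 = (-3, 0, 0),  r_2 = (0, -1, 0),  r_3 = (0, 0, 0).
  v is orthogonal to every row, so take v ∝ r_1 × r_2 = ((0)·(0) - (0)·(-1), (0)·(0) - (-3)·(0), (-3)·(-1) - (0)·(0)) = (0, 0, 3).
  Rescale (divide by 3): u = (0, 0, 1).
  ||u|| = √((0)² + (0)² + (1)²) = √(1) = 1,  v_1 = u/||u|| ≈ (0, 0, 1) (||v_1|| = 1).

λ_1 = 8,  λ_2 = 7,  λ_3 = 5;  v_1 ≈ (0, 0, 1)


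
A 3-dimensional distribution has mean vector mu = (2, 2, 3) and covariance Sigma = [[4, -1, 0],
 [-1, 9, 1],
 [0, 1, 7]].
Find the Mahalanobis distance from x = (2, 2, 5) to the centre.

Step 1 — centre the observation: (x - mu) = (0, 0, 2).

Step 2 — invert Sigma (cofactor / det for 3×3, or solve directly):
  Sigma^{-1} = [[0.2573, 0.029, -0.0041],
 [0.029, 0.1162, -0.0166],
 [-0.0041, -0.0166, 0.1452]].

Step 3 — form the quadratic (x - mu)^T · Sigma^{-1} · (x - mu):
  Sigma^{-1} · (x - mu) = (-0.0083, -0.0332, 0.2905).
  (x - mu)^T · [Sigma^{-1} · (x - mu)] = (0)·(-0.0083) + (0)·(-0.0332) + (2)·(0.2905) = 0.5809.

Step 4 — take square root: d = √(0.5809) ≈ 0.7622.

d(x, mu) = √(0.5809) ≈ 0.7622


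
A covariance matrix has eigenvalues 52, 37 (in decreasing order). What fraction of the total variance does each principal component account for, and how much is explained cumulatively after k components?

Step 1 — total variance = trace(Sigma) = Σ λ_i = 52 + 37 = 89.

Step 2 — fraction explained by component i = λ_i / Σ λ:
  PC1: 52/89 = 0.5843
  PC2: 37/89 = 0.4157

Step 3 — cumulative fraction after k components = (λ_1 + ... + λ_k) / Σ λ:
  k = 1: 52/89 = 0.5843
  k = 2: (52 + 37)/89 = 89/89 = 1

Summary (fraction, with percent):

explained: PC1 0.5843 (58.43%), PC2 0.4157 (41.57%);  cumulative: 0.5843, 1


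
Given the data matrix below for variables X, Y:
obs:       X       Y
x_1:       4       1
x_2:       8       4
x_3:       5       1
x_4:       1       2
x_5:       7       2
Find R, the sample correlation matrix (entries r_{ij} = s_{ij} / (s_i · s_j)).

Step 1 — column means:
  mean(X) = (4 + 8 + 5 + 1 + 7) / 5 = 25/5 = 5
  mean(Y) = (1 + 4 + 1 + 2 + 2) / 5 = 10/5 = 2

Step 2 — sample variances and covariances s[i,j] = (1/(n-1)) · Σ_k (x_{k,i} - mean_i) · (x_{k,j} - mean_j), with n-1 = 4:
  s[X,X] = ((-1)·(-1) + (3)·(3) + (0)·(0) + (-4)·(-4) + (2)·(2)) / 4 = 30/4 = 7.5
  s[X,Y] = ((-1)·(-1) + (3)·(2) + (0)·(-1) + (-4)·(0) + (2)·(0)) / 4 = 7/4 = 1.75
  s[Y,Y] = ((-1)·(-1) + (2)·(2) + (-1)·(-1) + (0)·(0) + (0)·(0)) / 4 = 6/4 = 1.5
  Sample standard deviations s_i = √(s[i,i]):
  s(X) = √(7.5) = 2.7386
  s(Y) = √(1.5) = 1.2247

Step 3 — r_{ij} = s_{ij} / (s_i · s_j):
  r[X,X] = 1 (diagonal).
  r[X,Y] = 1.75 / (2.7386 · 1.2247) = 1.75 / 3.3541 = 0.5217
  r[Y,Y] = 1 (diagonal).

R is symmetric with unit diagonal. Assembling:

R = [[1, 0.5217],
 [0.5217, 1]]


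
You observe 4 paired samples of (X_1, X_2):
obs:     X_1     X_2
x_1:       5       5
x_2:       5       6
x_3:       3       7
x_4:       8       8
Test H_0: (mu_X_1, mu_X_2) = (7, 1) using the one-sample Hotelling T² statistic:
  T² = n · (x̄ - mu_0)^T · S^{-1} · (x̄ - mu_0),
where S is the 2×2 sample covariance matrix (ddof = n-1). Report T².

Step 1 — sample mean vector:
  mean(X_1) = (5 + 5 + 3 + 8) / 4 = 21/4 = 5.25
  mean(X_2) = (5 + 6 + 7 + 8) / 4 = 26/4 = 6.5
  x̄ = (5.25, 6.5),  deviation x̄ - mu_0 = (5.25, 6.5) - (7, 1) = (-1.75, 5.5).

Step 2 — sample covariance matrix, S[i,j] = (1/(n-1)) · Σ_k (x_{k,i} - mean_i) · (x_{k,j} - mean_j), divisor n-1 = 3:
  S[X_1,X_1] = ((-0.25)·(-0.25) + (-0.25)·(-0.25) + (-2.25)·(-2.25) + (2.75)·(2.75)) / 3 = 12.75/3 = 4.25
  S[X_1,X_2] = ((-0.25)·(-1.5) + (-0.25)·(-0.5) + (-2.25)·(0.5) + (2.75)·(1.5)) / 3 = 3.5/3 = 1.1667
  S[X_2,X_2] = ((-1.5)·(-1.5) + (-0.5)·(-0.5) + (0.5)·(0.5) + (1.5)·(1.5)) / 3 = 5/3 = 1.6667
  S = [[4.25, 1.1667],
 [1.1667, 1.6667]].

Step 3 — invert S. det(S) = 4.25·1.6667 - (1.1667)² = 5.7222.
  S^{-1} = (1/det) · [[d, -b], [-b, a]] = [[0.2913, -0.2039],
 [-0.2039, 0.7427]].

Step 4 — quadratic form (x̄ - mu_0)^T · S^{-1} · (x̄ - mu_0):
  S^{-1} · (x̄ - mu_0) = (-1.6311, 4.4417),
  (x̄ - mu_0)^T · [...] = (-1.75)·(-1.6311) + (5.5)·(4.4417) = 27.284.

Step 5 — scale by n: T² = 4 · 27.284 = 109.1359.

T² ≈ 109.1359


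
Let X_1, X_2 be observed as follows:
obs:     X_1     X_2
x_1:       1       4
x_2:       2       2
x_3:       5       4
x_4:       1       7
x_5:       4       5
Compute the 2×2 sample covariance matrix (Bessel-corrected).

Step 1 — column means:
  mean(X_1) = (1 + 2 + 5 + 1 + 4) / 5 = 13/5 = 2.6
  mean(X_2) = (4 + 2 + 4 + 7 + 5) / 5 = 22/5 = 4.4

Step 2 — sample covariance S[i,j] = (1/(n-1)) · Σ_k (x_{k,i} - mean_i) · (x_{k,j} - mean_j), with n-1 = 4.
  S[X_1,X_1] = ((-1.6)·(-1.6) + (-0.6)·(-0.6) + (2.4)·(2.4) + (-1.6)·(-1.6) + (1.4)·(1.4)) / 4 = 13.2/4 = 3.3
  S[X_1,X_2] = ((-1.6)·(-0.4) + (-0.6)·(-2.4) + (2.4)·(-0.4) + (-1.6)·(2.6) + (1.4)·(0.6)) / 4 = -2.2/4 = -0.55
  S[X_2,X_2] = ((-0.4)·(-0.4) + (-2.4)·(-2.4) + (-0.4)·(-0.4) + (2.6)·(2.6) + (0.6)·(0.6)) / 4 = 13.2/4 = 3.3

S is symmetric (S[j,i] = S[i,j]). Assembling:

S = [[3.3, -0.55],
 [-0.55, 3.3]]


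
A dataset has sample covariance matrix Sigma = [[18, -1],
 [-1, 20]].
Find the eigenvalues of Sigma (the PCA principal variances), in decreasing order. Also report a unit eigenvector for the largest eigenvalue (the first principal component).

Step 1 — characteristic polynomial of 2×2 Sigma:
  det(Sigma - λI) = λ² - trace · λ + det = 0.
  trace = 18 + 20 = 38, det = 18·20 - (-1)² = 359.
Step 2 — discriminant:
  Δ = trace² - 4·det = 1444 - 1436 = 8.
Step 3 — eigenvalues:
  λ = (trace ± √Δ)/2 = (38 ± 2.8284)/2,
  λ_1 = 20.4142,  λ_2 = 17.5858.

Step 4 — unit eigenvector for λ_1: solve (Sigma - λ_1 I)v = 0. First row:
  (18 - 20.4142)·v_x + (-1)·v_y = 0, i.e. (-2.4142)·v_x + (-1)·v_y = 0,
  so v ∝ (b, λ_1 - a) = (-1, 2.4142); multiply by -1 so the first entry is positive: u = (1, -2.4142).
  ||u|| = √((1)² + (-2.4142)²) = √(6.8284) ≈ 2.6131,
  v_1 = u/||u|| ≈ (0.3827, -0.9239) (||v_1|| = 1).

λ_1 = 20.4142,  λ_2 = 17.5858;  v_1 ≈ (0.3827, -0.9239)


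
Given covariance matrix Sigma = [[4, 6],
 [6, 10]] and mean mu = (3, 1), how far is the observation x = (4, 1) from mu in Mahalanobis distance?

Step 1 — centre the observation: (x - mu) = (1, 0).

Step 2 — invert Sigma. det(Sigma) = 4·10 - (6)² = 4.
  Sigma^{-1} = (1/det) · [[d, -b], [-b, a]] = [[2.5, -1.5],
 [-1.5, 1]].

Step 3 — form the quadratic (x - mu)^T · Sigma^{-1} · (x - mu):
  Sigma^{-1} · (x - mu) = (2.5, -1.5).
  (x - mu)^T · [Sigma^{-1} · (x - mu)] = (1)·(2.5) + (0)·(-1.5) = 2.5.

Step 4 — take square root: d = √(2.5) ≈ 1.5811.

d(x, mu) = √(2.5) ≈ 1.5811


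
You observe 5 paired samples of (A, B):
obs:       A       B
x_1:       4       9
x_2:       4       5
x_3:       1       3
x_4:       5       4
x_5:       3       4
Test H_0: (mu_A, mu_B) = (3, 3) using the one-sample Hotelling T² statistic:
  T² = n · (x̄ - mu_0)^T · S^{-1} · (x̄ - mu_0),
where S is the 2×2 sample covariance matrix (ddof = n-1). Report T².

Step 1 — sample mean vector:
  mean(A) = (4 + 4 + 1 + 5 + 3) / 5 = 17/5 = 3.4
  mean(B) = (9 + 5 + 3 + 4 + 4) / 5 = 25/5 = 5
  x̄ = (3.4, 5),  deviation x̄ - mu_0 = (3.4, 5) - (3, 3) = (0.4, 2).

Step 2 — sample covariance matrix, S[i,j] = (1/(n-1)) · Σ_k (x_{k,i} - mean_i) · (x_{k,j} - mean_j), divisor n-1 = 4:
  S[A,A] = ((0.6)·(0.6) + (0.6)·(0.6) + (-2.4)·(-2.4) + (1.6)·(1.6) + (-0.4)·(-0.4)) / 4 = 9.2/4 = 2.3
  S[A,B] = ((0.6)·(4) + (0.6)·(0) + (-2.4)·(-2) + (1.6)·(-1) + (-0.4)·(-1)) / 4 = 6/4 = 1.5
  S[B,B] = ((4)·(4) + (0)·(0) + (-2)·(-2) + (-1)·(-1) + (-1)·(-1)) / 4 = 22/4 = 5.5
  S = [[2.3, 1.5],
 [1.5, 5.5]].

Step 3 — invert S. det(S) = 2.3·5.5 - (1.5)² = 10.4.
  S^{-1} = (1/det) · [[d, -b], [-b, a]] = [[0.5288, -0.1442],
 [-0.1442, 0.2212]].

Step 4 — quadratic form (x̄ - mu_0)^T · S^{-1} · (x̄ - mu_0):
  S^{-1} · (x̄ - mu_0) = (-0.0769, 0.3846),
  (x̄ - mu_0)^T · [...] = (0.4)·(-0.0769) + (2)·(0.3846) = 0.7385.

Step 5 — scale by n: T² = 5 · 0.7385 = 3.6923.

T² ≈ 3.6923


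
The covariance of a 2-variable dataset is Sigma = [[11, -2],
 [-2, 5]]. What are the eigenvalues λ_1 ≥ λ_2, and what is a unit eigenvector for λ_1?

Step 1 — characteristic polynomial of 2×2 Sigma:
  det(Sigma - λI) = λ² - trace · λ + det = 0.
  trace = 11 + 5 = 16, det = 11·5 - (-2)² = 51.
Step 2 — discriminant:
  Δ = trace² - 4·det = 256 - 204 = 52.
Step 3 — eigenvalues:
  λ = (trace ± √Δ)/2 = (16 ± 7.2111)/2,
  λ_1 = 11.6056,  λ_2 = 4.3944.

Step 4 — unit eigenvector for λ_1: solve (Sigma - λ_1 I)v = 0. First row:
  (11 - 11.6056)·v_x + (-2)·v_y = 0, i.e. (-0.6056)·v_x + (-2)·v_y = 0,
  so v ∝ (b, λ_1 - a) = (-2, 0.6056); multiply by -1 so the first entry is positive: u = (2, -0.6056).
  ||u|| = √((2)² + (-0.6056)²) = √(4.3667) ≈ 2.0897,
  v_1 = u/||u|| ≈ (0.9571, -0.2898) (||v_1|| = 1).

λ_1 = 11.6056,  λ_2 = 4.3944;  v_1 ≈ (0.9571, -0.2898)


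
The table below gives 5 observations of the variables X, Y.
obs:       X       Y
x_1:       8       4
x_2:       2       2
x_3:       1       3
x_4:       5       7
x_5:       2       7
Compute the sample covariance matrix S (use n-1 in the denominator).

Step 1 — column means:
  mean(X) = (8 + 2 + 1 + 5 + 2) / 5 = 18/5 = 3.6
  mean(Y) = (4 + 2 + 3 + 7 + 7) / 5 = 23/5 = 4.6

Step 2 — sample covariance S[i,j] = (1/(n-1)) · Σ_k (x_{k,i} - mean_i) · (x_{k,j} - mean_j), with n-1 = 4.
  S[X,X] = ((4.4)·(4.4) + (-1.6)·(-1.6) + (-2.6)·(-2.6) + (1.4)·(1.4) + (-1.6)·(-1.6)) / 4 = 33.2/4 = 8.3
  S[X,Y] = ((4.4)·(-0.6) + (-1.6)·(-2.6) + (-2.6)·(-1.6) + (1.4)·(2.4) + (-1.6)·(2.4)) / 4 = 5.2/4 = 1.3
  S[Y,Y] = ((-0.6)·(-0.6) + (-2.6)·(-2.6) + (-1.6)·(-1.6) + (2.4)·(2.4) + (2.4)·(2.4)) / 4 = 21.2/4 = 5.3

S is symmetric (S[j,i] = S[i,j]). Assembling:

S = [[8.3, 1.3],
 [1.3, 5.3]]


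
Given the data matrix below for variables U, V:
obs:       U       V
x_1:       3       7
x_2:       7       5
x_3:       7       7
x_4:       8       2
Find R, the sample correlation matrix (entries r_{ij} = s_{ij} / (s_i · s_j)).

Step 1 — column means:
  mean(U) = (3 + 7 + 7 + 8) / 4 = 25/4 = 6.25
  mean(V) = (7 + 5 + 7 + 2) / 4 = 21/4 = 5.25

Step 2 — sample variances and covariances s[i,j] = (1/(n-1)) · Σ_k (x_{k,i} - mean_i) · (x_{k,j} - mean_j), with n-1 = 3:
  s[U,U] = ((-3.25)·(-3.25) + (0.75)·(0.75) + (0.75)·(0.75) + (1.75)·(1.75)) / 3 = 14.75/3 = 4.9167
  s[U,V] = ((-3.25)·(1.75) + (0.75)·(-0.25) + (0.75)·(1.75) + (1.75)·(-3.25)) / 3 = -10.25/3 = -3.4167
  s[V,V] = ((1.75)·(1.75) + (-0.25)·(-0.25) + (1.75)·(1.75) + (-3.25)·(-3.25)) / 3 = 16.75/3 = 5.5833
  Sample standard deviations s_i = √(s[i,i]):
  s(U) = √(4.9167) = 2.2174
  s(V) = √(5.5833) = 2.3629

Step 3 — r_{ij} = s_{ij} / (s_i · s_j):
  r[U,U] = 1 (diagonal).
  r[U,V] = -3.4167 / (2.2174 · 2.3629) = -3.4167 / 5.2394 = -0.6521
  r[V,V] = 1 (diagonal).

R is symmetric with unit diagonal. Assembling:

R = [[1, -0.6521],
 [-0.6521, 1]]


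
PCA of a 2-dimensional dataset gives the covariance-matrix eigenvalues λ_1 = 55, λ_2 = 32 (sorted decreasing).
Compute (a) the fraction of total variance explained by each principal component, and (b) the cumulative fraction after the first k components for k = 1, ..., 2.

Step 1 — total variance = trace(Sigma) = Σ λ_i = 55 + 32 = 87.

Step 2 — fraction explained by component i = λ_i / Σ λ:
  PC1: 55/87 = 0.6322
  PC2: 32/87 = 0.3678

Step 3 — cumulative fraction after k components = (λ_1 + ... + λ_k) / Σ λ:
  k = 1: 55/87 = 0.6322
  k = 2: (55 + 32)/87 = 87/87 = 1

Summary (fraction, with percent):

explained: PC1 0.6322 (63.22%), PC2 0.3678 (36.78%);  cumulative: 0.6322, 1


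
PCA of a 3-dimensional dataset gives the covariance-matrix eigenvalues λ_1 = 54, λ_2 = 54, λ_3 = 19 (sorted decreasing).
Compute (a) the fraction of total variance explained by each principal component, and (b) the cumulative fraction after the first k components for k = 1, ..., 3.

Step 1 — total variance = trace(Sigma) = Σ λ_i = 54 + 54 + 19 = 127.

Step 2 — fraction explained by component i = λ_i / Σ λ:
  PC1: 54/127 = 0.4252
  PC2: 54/127 = 0.4252
  PC3: 19/127 = 0.1496

Step 3 — cumulative fraction after k components = (λ_1 + ... + λ_k) / Σ λ:
  k = 1: 54/127 = 0.4252
  k = 2: (54 + 54)/127 = 108/127 = 0.8504
  k = 3: (54 + 54 + 19)/127 = 127/127 = 1

Summary (fraction, with percent):

explained: PC1 0.4252 (42.52%), PC2 0.4252 (42.52%), PC3 0.1496 (14.96%);  cumulative: 0.4252, 0.8504, 1


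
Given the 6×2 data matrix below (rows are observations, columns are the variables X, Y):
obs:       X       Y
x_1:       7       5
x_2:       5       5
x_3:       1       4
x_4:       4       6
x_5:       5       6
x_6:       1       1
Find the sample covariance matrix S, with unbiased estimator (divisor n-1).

Step 1 — column means:
  mean(X) = (7 + 5 + 1 + 4 + 5 + 1) / 6 = 23/6 = 3.8333
  mean(Y) = (5 + 5 + 4 + 6 + 6 + 1) / 6 = 27/6 = 4.5

Step 2 — sample covariance S[i,j] = (1/(n-1)) · Σ_k (x_{k,i} - mean_i) · (x_{k,j} - mean_j), with n-1 = 5.
  S[X,X] = ((3.1667)·(3.1667) + (1.1667)·(1.1667) + (-2.8333)·(-2.8333) + (0.1667)·(0.1667) + (1.1667)·(1.1667) + (-2.8333)·(-2.8333)) / 5 = 28.8333/5 = 5.7667
  S[X,Y] = ((3.1667)·(0.5) + (1.1667)·(0.5) + (-2.8333)·(-0.5) + (0.1667)·(1.5) + (1.1667)·(1.5) + (-2.8333)·(-3.5)) / 5 = 15.5/5 = 3.1
  S[Y,Y] = ((0.5)·(0.5) + (0.5)·(0.5) + (-0.5)·(-0.5) + (1.5)·(1.5) + (1.5)·(1.5) + (-3.5)·(-3.5)) / 5 = 17.5/5 = 3.5

S is symmetric (S[j,i] = S[i,j]). Assembling:

S = [[5.7667, 3.1],
 [3.1, 3.5]]


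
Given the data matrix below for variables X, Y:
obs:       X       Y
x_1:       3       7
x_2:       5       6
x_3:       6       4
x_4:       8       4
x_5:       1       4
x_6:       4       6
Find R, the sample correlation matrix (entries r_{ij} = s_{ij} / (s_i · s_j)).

Step 1 — column means:
  mean(X) = (3 + 5 + 6 + 8 + 1 + 4) / 6 = 27/6 = 4.5
  mean(Y) = (7 + 6 + 4 + 4 + 4 + 6) / 6 = 31/6 = 5.1667

Step 2 — sample variances and covariances s[i,j] = (1/(n-1)) · Σ_k (x_{k,i} - mean_i) · (x_{k,j} - mean_j), with n-1 = 5:
  s[X,X] = ((-1.5)·(-1.5) + (0.5)·(0.5) + (1.5)·(1.5) + (3.5)·(3.5) + (-3.5)·(-3.5) + (-0.5)·(-0.5)) / 5 = 29.5/5 = 5.9
  s[X,Y] = ((-1.5)·(1.8333) + (0.5)·(0.8333) + (1.5)·(-1.1667) + (3.5)·(-1.1667) + (-3.5)·(-1.1667) + (-0.5)·(0.8333)) / 5 = -4.5/5 = -0.9
  s[Y,Y] = ((1.8333)·(1.8333) + (0.8333)·(0.8333) + (-1.1667)·(-1.1667) + (-1.1667)·(-1.1667) + (-1.1667)·(-1.1667) + (0.8333)·(0.8333)) / 5 = 8.8333/5 = 1.7667
  Sample standard deviations s_i = √(s[i,i]):
  s(X) = √(5.9) = 2.429
  s(Y) = √(1.7667) = 1.3292

Step 3 — r_{ij} = s_{ij} / (s_i · s_j):
  r[X,X] = 1 (diagonal).
  r[X,Y] = -0.9 / (2.429 · 1.3292) = -0.9 / 3.2285 = -0.2788
  r[Y,Y] = 1 (diagonal).

R is symmetric with unit diagonal. Assembling:

R = [[1, -0.2788],
 [-0.2788, 1]]


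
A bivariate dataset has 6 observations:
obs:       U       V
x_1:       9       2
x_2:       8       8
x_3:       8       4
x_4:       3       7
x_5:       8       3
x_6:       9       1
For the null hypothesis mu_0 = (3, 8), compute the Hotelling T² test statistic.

Step 1 — sample mean vector:
  mean(U) = (9 + 8 + 8 + 3 + 8 + 9) / 6 = 45/6 = 7.5
  mean(V) = (2 + 8 + 4 + 7 + 3 + 1) / 6 = 25/6 = 4.1667
  x̄ = (7.5, 4.1667),  deviation x̄ - mu_0 = (7.5, 4.1667) - (3, 8) = (4.5, -3.8333).

Step 2 — sample covariance matrix, S[i,j] = (1/(n-1)) · Σ_k (x_{k,i} - mean_i) · (x_{k,j} - mean_j), divisor n-1 = 5:
  S[U,U] = ((1.5)·(1.5) + (0.5)·(0.5) + (0.5)·(0.5) + (-4.5)·(-4.5) + (0.5)·(0.5) + (1.5)·(1.5)) / 5 = 25.5/5 = 5.1
  S[U,V] = ((1.5)·(-2.1667) + (0.5)·(3.8333) + (0.5)·(-0.1667) + (-4.5)·(2.8333) + (0.5)·(-1.1667) + (1.5)·(-3.1667)) / 5 = -19.5/5 = -3.9
  S[V,V] = ((-2.1667)·(-2.1667) + (3.8333)·(3.8333) + (-0.1667)·(-0.1667) + (2.8333)·(2.8333) + (-1.1667)·(-1.1667) + (-3.1667)·(-3.1667)) / 5 = 38.8333/5 = 7.7667
  S = [[5.1, -3.9],
 [-3.9, 7.7667]].

Step 3 — invert S. det(S) = 5.1·7.7667 - (-3.9)² = 24.4.
  S^{-1} = (1/det) · [[d, -b], [-b, a]] = [[0.3183, 0.1598],
 [0.1598, 0.209]].

Step 4 — quadratic form (x̄ - mu_0)^T · S^{-1} · (x̄ - mu_0):
  S^{-1} · (x̄ - mu_0) = (0.8197, -0.082),
  (x̄ - mu_0)^T · [...] = (4.5)·(0.8197) + (-3.8333)·(-0.082) = 4.0027.

Step 5 — scale by n: T² = 6 · 4.0027 = 24.0164.

T² ≈ 24.0164
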